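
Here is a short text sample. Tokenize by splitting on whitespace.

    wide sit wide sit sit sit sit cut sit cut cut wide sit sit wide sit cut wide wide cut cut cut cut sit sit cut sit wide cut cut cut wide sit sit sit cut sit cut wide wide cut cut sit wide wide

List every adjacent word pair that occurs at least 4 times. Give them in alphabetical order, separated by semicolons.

Bigram counts meeting the condition (at least 4 times):
  cut cut: 7
  cut sit: 5
  cut wide: 4
  sit cut: 6
  sit sit: 7
  sit wide: 4
  wide sit: 5

cut cut; cut sit; cut wide; sit cut; sit sit; sit wide; wide sit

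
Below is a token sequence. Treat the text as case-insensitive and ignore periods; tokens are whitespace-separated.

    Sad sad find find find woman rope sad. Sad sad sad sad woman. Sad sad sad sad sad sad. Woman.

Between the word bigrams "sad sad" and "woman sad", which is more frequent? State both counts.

"sad sad" (10 vs 1)

"sad sad": 10 occurrences
"woman sad": 1 occurrence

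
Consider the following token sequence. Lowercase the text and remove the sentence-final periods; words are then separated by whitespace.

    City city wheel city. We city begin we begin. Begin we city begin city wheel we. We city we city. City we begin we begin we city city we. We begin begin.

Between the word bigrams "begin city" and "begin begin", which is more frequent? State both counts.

"begin begin" (2 vs 1)

"begin city": 1 occurrence
"begin begin": 2 occurrences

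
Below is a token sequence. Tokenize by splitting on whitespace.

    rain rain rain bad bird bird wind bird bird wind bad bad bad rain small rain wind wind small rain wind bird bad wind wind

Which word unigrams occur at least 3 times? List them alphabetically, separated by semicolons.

bad; bird; rain; wind

Unigram counts meeting the condition (at least 3 times):
  bad: 5
  bird: 5
  rain: 6
  wind: 7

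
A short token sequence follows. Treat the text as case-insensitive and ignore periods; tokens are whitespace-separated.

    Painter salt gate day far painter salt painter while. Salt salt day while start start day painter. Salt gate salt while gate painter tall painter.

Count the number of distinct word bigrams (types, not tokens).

25 tokens → 24 bigram windows in total.
Repeated bigrams (each contributes count−1 duplicates):
  painter salt: 3
  salt gate: 2
3 duplicate windows → 24 − 3 = 21 distinct.

21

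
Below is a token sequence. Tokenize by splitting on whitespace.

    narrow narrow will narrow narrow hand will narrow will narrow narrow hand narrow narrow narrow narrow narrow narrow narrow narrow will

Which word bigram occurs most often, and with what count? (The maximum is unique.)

"narrow narrow", 10 times

Bigram frequencies (highest first):
  narrow narrow: 10
  narrow will: 3
  will narrow: 3
  narrow hand: 2
  hand will: 1
  hand narrow: 1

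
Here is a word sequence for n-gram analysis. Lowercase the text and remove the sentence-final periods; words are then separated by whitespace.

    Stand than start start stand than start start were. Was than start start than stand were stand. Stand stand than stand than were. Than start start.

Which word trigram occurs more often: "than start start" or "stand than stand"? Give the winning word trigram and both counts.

"than start start": 4 occurrences
"stand than stand": 1 occurrence

"than start start" (4 vs 1)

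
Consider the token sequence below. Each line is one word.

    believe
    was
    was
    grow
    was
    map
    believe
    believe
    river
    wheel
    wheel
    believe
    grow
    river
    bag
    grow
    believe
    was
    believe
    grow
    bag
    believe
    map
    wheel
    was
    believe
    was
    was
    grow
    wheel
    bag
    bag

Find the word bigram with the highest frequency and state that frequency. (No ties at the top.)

"believe was", 3 times

Bigram frequencies (highest first):
  believe was: 3
  was was: 2
  was grow: 2
  believe grow: 2
  was believe: 2
  grow was: 1
  … (19 more, each ≤ 1)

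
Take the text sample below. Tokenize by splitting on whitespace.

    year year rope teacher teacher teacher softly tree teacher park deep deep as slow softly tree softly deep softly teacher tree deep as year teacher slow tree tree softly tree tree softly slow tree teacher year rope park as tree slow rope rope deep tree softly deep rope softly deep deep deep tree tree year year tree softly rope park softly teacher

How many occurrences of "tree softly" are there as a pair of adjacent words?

Scanning the 61 overlapping bigram windows for "tree softly":
  position 16–17: tree softly
  position 28–29: tree softly
  position 31–32: tree softly
  position 45–46: tree softly
  position 57–58: tree softly

5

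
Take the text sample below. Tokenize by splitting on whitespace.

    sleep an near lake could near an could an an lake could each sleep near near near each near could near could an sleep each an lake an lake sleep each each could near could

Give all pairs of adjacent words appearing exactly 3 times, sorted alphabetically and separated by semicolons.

Bigram counts meeting the condition (exactly 3 times):
  an lake: 3
  could near: 3
  near could: 3

an lake; could near; near could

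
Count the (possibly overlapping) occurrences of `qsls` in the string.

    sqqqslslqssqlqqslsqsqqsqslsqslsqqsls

Sliding a length-4 window over the 36 characters (33 positions):
  position 4–7: qsls
  position 15–18: qsls
  position 24–27: qsls
  position 28–31: qsls
  position 33–36: qsls

5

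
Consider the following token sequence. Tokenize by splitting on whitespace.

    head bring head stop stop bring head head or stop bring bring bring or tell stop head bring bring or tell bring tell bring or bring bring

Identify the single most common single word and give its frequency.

"bring", 11 times

Unigram frequencies (highest first):
  bring: 11
  head: 5
  stop: 4
  or: 4
  tell: 3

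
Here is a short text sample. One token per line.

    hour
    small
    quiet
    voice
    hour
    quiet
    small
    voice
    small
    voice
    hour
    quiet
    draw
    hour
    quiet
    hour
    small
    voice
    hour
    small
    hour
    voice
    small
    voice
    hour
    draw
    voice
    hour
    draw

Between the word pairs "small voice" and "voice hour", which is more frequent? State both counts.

"small voice": 4 occurrences
"voice hour": 5 occurrences

"voice hour" (5 vs 4)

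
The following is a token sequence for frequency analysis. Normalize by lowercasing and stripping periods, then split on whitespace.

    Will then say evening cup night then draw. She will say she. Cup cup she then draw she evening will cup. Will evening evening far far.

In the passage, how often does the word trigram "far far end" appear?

Scanning the 24 overlapping trigram windows for "far far end":
  (none found)

0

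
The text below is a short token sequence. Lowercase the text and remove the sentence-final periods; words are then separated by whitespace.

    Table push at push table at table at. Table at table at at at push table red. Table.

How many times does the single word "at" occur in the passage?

7

Scanning the 18 tokens for "at":
  position 3: at
  position 6: at
  position 8: at
  position 10: at
  position 12: at
  position 13: at
  position 14: at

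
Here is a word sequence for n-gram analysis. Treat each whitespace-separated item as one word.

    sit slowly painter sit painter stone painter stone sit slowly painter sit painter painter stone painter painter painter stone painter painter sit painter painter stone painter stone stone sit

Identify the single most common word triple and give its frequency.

"painter stone painter", 4 times

Trigram frequencies (highest first):
  painter stone painter: 4
  painter sit painter: 3
  painter painter stone: 3
  sit slowly painter: 2
  slowly painter sit: 2
  stone painter stone: 2
  … (9 more, each ≤ 2)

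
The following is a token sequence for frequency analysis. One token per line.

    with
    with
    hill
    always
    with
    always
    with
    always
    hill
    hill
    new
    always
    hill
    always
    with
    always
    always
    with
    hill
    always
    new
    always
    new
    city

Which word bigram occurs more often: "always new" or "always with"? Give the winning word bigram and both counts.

"always new": 2 occurrences
"always with": 4 occurrences

"always with" (4 vs 2)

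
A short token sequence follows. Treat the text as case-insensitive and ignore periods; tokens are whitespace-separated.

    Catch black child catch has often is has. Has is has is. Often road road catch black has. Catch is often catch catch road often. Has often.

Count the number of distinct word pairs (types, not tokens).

27 tokens → 26 bigram windows in total.
Repeated bigrams (each contributes count−1 duplicates):
  catch black: 2
  has is: 2
  has often: 2
  is has: 2
  is often: 2
5 duplicate windows → 26 − 5 = 21 distinct.

21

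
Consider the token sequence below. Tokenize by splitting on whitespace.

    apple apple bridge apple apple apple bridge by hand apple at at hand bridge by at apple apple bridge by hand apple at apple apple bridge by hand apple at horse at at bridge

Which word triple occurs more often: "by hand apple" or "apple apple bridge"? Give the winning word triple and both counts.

"by hand apple": 3 occurrences
"apple apple bridge": 4 occurrences

"apple apple bridge" (4 vs 3)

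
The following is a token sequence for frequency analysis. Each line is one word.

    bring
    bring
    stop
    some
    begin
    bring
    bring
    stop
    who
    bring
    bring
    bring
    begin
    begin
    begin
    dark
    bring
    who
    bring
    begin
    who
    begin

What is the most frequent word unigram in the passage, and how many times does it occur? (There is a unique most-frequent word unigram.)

Unigram frequencies (highest first):
  bring: 9
  begin: 6
  who: 3
  stop: 2
  some: 1
  dark: 1

"bring", 9 times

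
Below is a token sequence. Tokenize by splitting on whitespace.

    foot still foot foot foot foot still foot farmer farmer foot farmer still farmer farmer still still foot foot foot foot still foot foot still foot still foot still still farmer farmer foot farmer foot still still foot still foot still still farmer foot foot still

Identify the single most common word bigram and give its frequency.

"foot still", 10 times

Bigram frequencies (highest first):
  foot still: 10
  still foot: 8
  foot foot: 8
  farmer foot: 4
  still still: 4
  foot farmer: 3
  … (3 more, each ≤ 3)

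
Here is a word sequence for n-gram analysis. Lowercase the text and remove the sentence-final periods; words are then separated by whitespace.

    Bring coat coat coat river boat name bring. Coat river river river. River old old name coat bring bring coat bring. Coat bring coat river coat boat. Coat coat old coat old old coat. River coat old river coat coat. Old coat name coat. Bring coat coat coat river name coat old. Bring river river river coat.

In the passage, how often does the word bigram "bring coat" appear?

Scanning the 56 overlapping bigram windows for "bring coat":
  position 1–2: bring coat
  position 8–9: bring coat
  position 19–20: bring coat
  position 21–22: bring coat
  position 23–24: bring coat
  position 45–46: bring coat

6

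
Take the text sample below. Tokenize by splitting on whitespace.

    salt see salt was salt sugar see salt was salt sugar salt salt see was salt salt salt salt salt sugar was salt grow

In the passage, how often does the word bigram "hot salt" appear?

0

Scanning the 23 overlapping bigram windows for "hot salt":
  (none found)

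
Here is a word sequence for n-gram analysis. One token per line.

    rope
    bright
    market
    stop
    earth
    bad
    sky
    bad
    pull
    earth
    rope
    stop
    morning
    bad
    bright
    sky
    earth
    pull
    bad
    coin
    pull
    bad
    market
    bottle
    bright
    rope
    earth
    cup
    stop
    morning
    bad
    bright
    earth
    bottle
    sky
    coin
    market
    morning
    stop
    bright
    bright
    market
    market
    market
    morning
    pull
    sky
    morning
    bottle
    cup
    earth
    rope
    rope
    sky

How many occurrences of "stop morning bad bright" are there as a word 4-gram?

2

Scanning the 51 overlapping 4-gram windows for "stop morning bad bright":
  position 12–15: stop morning bad bright
  position 29–32: stop morning bad bright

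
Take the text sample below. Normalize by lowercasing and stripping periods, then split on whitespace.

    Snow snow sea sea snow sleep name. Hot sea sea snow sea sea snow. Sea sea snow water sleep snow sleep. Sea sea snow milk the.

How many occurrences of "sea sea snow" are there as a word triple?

5

Scanning the 24 overlapping trigram windows for "sea sea snow":
  position 3–5: sea sea snow
  position 9–11: sea sea snow
  position 12–14: sea sea snow
  position 15–17: sea sea snow
  position 22–24: sea sea snow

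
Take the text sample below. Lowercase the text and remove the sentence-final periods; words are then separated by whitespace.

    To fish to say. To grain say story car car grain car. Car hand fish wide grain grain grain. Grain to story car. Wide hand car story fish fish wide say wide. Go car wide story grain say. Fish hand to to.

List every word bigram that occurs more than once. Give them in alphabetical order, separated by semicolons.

car car; car wide; fish wide; grain grain; grain say; story car

Bigram counts meeting the condition (more than once):
  car car: 2
  car wide: 2
  fish wide: 2
  grain grain: 3
  grain say: 2
  story car: 2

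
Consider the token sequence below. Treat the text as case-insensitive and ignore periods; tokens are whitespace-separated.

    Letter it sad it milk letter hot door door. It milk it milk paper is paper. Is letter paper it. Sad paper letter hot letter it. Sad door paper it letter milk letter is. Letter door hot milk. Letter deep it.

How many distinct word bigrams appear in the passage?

41 tokens → 40 bigram windows in total.
Repeated bigrams (each contributes count−1 duplicates):
  it milk: 3
  it sad: 3
  milk letter: 3
  is letter: 2
  letter hot: 2
  letter it: 2
  paper is: 2
  paper it: 2
11 duplicate windows → 40 − 11 = 29 distinct.

29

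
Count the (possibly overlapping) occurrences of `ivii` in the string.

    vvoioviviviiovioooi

1

Sliding a length-4 window over the 19 characters (16 positions):
  position 9–12: ivii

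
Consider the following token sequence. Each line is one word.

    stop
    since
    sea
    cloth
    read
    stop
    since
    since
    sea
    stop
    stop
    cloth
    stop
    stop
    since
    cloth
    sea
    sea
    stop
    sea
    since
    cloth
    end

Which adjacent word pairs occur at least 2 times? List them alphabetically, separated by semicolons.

Bigram counts meeting the condition (at least 2 times):
  sea stop: 2
  since cloth: 2
  since sea: 2
  stop since: 3
  stop stop: 2

sea stop; since cloth; since sea; stop since; stop stop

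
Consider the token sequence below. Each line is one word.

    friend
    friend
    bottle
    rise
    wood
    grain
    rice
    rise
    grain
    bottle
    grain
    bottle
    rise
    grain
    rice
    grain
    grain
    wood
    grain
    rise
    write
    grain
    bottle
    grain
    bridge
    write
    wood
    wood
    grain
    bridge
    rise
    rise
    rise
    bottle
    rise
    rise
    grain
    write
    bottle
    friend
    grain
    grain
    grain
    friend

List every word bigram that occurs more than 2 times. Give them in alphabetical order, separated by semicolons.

bottle rise; grain bottle; grain grain; rise grain; rise rise; wood grain

Bigram counts meeting the condition (more than 2 times):
  bottle rise: 3
  grain bottle: 3
  grain grain: 3
  rise grain: 3
  rise rise: 3
  wood grain: 3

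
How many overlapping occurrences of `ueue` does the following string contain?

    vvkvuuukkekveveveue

Sliding a length-4 window over the 19 characters (16 positions):
  (no match at any position)

0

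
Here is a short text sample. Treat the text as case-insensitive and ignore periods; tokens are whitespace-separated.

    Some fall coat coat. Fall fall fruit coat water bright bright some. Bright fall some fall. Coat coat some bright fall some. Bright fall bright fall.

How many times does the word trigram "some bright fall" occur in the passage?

3

Scanning the 24 overlapping trigram windows for "some bright fall":
  position 12–14: some bright fall
  position 19–21: some bright fall
  position 22–24: some bright fall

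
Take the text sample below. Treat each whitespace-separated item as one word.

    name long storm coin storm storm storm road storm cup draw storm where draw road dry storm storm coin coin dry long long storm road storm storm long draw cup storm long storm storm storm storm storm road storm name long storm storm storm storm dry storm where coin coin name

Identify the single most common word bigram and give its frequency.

Bigram frequencies (highest first):
  storm storm: 11
  long storm: 4
  storm road: 3
  road storm: 3
  name long: 2
  storm coin: 2
  … (21 more, each ≤ 2)

"storm storm", 11 times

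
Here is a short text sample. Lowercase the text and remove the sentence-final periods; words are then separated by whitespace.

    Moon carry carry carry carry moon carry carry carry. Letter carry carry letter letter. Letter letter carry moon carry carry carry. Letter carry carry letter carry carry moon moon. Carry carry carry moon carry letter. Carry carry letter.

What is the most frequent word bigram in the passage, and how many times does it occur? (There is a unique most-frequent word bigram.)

Bigram frequencies (highest first):
  carry carry: 13
  carry letter: 6
  moon carry: 5
  letter carry: 5
  carry moon: 4
  letter letter: 3
  … (1 more, each ≤ 1)

"carry carry", 13 times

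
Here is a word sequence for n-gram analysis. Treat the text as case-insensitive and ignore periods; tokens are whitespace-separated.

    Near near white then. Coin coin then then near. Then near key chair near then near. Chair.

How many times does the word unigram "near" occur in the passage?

6

Scanning the 17 tokens for "near":
  position 1: near
  position 2: near
  position 9: near
  position 11: near
  position 14: near
  position 16: near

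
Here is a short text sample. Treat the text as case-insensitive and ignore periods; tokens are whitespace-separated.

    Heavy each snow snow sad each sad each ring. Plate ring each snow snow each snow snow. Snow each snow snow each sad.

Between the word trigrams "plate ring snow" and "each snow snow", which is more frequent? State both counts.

"each snow snow" (4 vs 0)

"plate ring snow": 0 occurrences
"each snow snow": 4 occurrences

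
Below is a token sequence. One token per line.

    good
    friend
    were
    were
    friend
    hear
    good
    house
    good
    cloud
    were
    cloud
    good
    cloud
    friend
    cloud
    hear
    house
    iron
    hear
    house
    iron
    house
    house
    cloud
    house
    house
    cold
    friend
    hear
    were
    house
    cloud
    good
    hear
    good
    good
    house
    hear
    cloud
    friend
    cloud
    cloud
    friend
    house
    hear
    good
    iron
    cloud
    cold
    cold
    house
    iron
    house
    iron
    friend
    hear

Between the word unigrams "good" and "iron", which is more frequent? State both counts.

"good": 8 occurrences
"iron": 5 occurrences

"good" (8 vs 5)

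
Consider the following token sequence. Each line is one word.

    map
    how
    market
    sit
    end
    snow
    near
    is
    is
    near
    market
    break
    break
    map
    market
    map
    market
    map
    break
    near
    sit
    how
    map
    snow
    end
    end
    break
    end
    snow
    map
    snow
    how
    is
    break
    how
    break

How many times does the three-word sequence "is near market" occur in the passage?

1

Scanning the 34 overlapping trigram windows for "is near market":
  position 9–11: is near market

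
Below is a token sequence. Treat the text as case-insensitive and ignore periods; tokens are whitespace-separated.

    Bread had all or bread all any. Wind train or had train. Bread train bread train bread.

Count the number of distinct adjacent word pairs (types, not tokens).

13

17 tokens → 16 bigram windows in total.
Repeated bigrams (each contributes count−1 duplicates):
  train bread: 3
  bread train: 2
3 duplicate windows → 16 − 3 = 13 distinct.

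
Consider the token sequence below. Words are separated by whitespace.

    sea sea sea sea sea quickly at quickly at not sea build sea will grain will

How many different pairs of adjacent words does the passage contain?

11

16 tokens → 15 bigram windows in total.
Repeated bigrams (each contributes count−1 duplicates):
  sea sea: 4
  quickly at: 2
4 duplicate windows → 15 − 4 = 11 distinct.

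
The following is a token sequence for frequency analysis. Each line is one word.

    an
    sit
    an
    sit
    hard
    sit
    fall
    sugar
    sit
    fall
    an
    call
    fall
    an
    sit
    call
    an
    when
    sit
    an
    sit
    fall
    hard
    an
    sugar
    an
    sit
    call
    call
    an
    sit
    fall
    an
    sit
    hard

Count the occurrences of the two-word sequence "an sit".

7

Scanning the 34 overlapping bigram windows for "an sit":
  position 1–2: an sit
  position 3–4: an sit
  position 14–15: an sit
  position 20–21: an sit
  position 26–27: an sit
  position 30–31: an sit
  position 33–34: an sit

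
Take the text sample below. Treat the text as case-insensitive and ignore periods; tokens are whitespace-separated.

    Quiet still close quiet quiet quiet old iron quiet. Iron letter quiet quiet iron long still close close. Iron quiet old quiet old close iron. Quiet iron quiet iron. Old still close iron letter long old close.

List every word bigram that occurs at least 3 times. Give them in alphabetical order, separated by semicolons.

Bigram counts meeting the condition (at least 3 times):
  close iron: 3
  iron quiet: 4
  quiet iron: 4
  quiet old: 3
  quiet quiet: 3
  still close: 3

close iron; iron quiet; quiet iron; quiet old; quiet quiet; still close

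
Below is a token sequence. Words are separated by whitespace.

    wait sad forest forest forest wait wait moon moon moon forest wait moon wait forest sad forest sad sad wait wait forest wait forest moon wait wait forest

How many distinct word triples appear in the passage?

25

28 tokens → 26 trigram windows in total.
Repeated trigrams (each contributes count−1 duplicates):
  wait wait forest: 2
1 duplicate windows → 26 − 1 = 25 distinct.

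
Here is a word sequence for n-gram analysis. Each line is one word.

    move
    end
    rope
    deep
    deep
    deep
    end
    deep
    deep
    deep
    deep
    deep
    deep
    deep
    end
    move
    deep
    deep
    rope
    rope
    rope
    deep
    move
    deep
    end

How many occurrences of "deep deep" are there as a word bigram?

9

Scanning the 24 overlapping bigram windows for "deep deep":
  position 4–5: deep deep
  position 5–6: deep deep
  position 8–9: deep deep
  position 9–10: deep deep
  position 10–11: deep deep
  position 11–12: deep deep
  position 12–13: deep deep
  position 13–14: deep deep
  position 17–18: deep deep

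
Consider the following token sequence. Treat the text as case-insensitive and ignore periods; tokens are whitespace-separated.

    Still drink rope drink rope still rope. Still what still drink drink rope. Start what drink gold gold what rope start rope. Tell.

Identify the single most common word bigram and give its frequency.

Bigram frequencies (highest first):
  drink rope: 3
  still drink: 2
  rope still: 2
  rope start: 2
  rope drink: 1
  still rope: 1
  … (11 more, each ≤ 1)

"drink rope", 3 times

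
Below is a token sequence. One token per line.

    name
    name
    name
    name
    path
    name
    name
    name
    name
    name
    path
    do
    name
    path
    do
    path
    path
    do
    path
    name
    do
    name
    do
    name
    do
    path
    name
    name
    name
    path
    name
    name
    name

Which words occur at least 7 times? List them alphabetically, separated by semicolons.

Unigram counts meeting the condition (at least 7 times):
  name: 19
  path: 8

name; path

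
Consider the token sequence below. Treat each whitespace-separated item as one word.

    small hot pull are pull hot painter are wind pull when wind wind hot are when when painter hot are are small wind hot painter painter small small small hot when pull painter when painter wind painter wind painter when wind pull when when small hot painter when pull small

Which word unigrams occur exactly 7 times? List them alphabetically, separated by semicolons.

hot; small; wind

Unigram counts meeting the condition (exactly 7 times):
  hot: 7
  small: 7
  wind: 7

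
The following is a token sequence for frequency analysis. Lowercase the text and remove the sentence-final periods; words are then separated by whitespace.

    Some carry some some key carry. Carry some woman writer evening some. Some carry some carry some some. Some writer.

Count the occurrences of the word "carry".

5

Scanning the 20 tokens for "carry":
  position 2: carry
  position 6: carry
  position 7: carry
  position 14: carry
  position 16: carry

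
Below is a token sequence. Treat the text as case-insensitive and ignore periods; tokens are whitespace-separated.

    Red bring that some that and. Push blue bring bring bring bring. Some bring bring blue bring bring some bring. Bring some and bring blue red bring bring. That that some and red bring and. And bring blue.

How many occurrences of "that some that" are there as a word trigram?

Scanning the 36 overlapping trigram windows for "that some that":
  position 3–5: that some that

1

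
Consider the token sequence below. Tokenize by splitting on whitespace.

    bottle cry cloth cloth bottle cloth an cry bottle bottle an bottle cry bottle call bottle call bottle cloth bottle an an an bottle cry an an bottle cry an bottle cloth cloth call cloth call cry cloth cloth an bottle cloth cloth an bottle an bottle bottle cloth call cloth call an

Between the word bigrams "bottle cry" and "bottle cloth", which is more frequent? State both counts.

"bottle cloth" (5 vs 4)

"bottle cry": 4 occurrences
"bottle cloth": 5 occurrences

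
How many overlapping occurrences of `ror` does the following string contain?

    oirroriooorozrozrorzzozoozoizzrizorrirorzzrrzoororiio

Sliding a length-3 window over the 53 characters (51 positions):
  position 4–6: ror
  position 17–19: ror
  position 38–40: ror
  position 48–50: ror

4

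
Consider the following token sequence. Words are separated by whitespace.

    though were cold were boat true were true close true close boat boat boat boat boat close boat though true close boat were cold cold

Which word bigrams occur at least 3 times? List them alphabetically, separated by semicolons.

Bigram counts meeting the condition (at least 3 times):
  boat boat: 4
  close boat: 3
  true close: 3

boat boat; close boat; true close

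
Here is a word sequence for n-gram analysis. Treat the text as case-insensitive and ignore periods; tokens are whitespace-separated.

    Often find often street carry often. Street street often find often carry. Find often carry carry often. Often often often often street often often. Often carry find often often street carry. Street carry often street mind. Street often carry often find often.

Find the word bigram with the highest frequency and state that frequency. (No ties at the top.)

"often often", 7 times

Bigram frequencies (highest first):
  often often: 7
  find often: 5
  often street: 5
  carry often: 4
  often carry: 4
  often find: 3
  … (8 more, each ≤ 3)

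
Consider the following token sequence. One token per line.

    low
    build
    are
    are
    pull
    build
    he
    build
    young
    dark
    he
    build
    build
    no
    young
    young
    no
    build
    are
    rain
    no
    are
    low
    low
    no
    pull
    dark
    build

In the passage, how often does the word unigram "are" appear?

4

Scanning the 28 tokens for "are":
  position 3: are
  position 4: are
  position 19: are
  position 22: are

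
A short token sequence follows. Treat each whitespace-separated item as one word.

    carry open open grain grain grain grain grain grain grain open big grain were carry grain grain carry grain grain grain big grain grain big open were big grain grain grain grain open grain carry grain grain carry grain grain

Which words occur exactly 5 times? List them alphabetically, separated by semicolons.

carry; open

Unigram counts meeting the condition (exactly 5 times):
  carry: 5
  open: 5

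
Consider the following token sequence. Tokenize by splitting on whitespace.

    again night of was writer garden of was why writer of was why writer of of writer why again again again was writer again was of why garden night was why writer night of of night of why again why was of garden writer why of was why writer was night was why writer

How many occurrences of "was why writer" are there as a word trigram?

5

Scanning the 52 overlapping trigram windows for "was why writer":
  position 8–10: was why writer
  position 12–14: was why writer
  position 30–32: was why writer
  position 47–49: was why writer
  position 52–54: was why writer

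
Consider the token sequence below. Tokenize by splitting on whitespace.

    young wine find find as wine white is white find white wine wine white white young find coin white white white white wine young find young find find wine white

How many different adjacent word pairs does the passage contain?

30 tokens → 29 bigram windows in total.
Repeated bigrams (each contributes count−1 duplicates):
  white white: 4
  wine white: 3
  young find: 3
  find find: 2
  white wine: 2
9 duplicate windows → 29 − 9 = 20 distinct.

20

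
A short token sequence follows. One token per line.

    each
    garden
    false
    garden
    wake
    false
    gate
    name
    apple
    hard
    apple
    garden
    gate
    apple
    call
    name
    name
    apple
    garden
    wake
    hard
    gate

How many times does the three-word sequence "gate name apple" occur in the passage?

Scanning the 20 overlapping trigram windows for "gate name apple":
  position 7–9: gate name apple

1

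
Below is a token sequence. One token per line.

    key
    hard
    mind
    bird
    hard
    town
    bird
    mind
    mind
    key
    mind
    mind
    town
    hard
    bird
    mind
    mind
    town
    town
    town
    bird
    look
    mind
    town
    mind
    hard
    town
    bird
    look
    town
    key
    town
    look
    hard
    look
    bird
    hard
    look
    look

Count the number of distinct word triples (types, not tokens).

39 tokens → 37 trigram windows in total.
Repeated trigrams (each contributes count−1 duplicates):
  bird mind mind: 2
  hard town bird: 2
  mind mind town: 2
  town bird look: 2
4 duplicate windows → 37 − 4 = 33 distinct.

33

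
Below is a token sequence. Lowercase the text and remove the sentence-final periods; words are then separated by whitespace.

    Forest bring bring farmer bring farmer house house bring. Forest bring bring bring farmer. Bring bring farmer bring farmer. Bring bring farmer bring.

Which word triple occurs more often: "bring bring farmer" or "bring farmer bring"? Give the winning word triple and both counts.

"bring bring farmer": 4 occurrences
"bring farmer bring": 5 occurrences

"bring farmer bring" (5 vs 4)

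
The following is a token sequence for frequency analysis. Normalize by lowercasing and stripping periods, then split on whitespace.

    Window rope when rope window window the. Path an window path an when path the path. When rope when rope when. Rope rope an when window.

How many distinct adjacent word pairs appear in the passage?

17

26 tokens → 25 bigram windows in total.
Repeated bigrams (each contributes count−1 duplicates):
  when rope: 4
  rope when: 3
  an when: 2
  path an: 2
  the path: 2
8 duplicate windows → 25 − 8 = 17 distinct.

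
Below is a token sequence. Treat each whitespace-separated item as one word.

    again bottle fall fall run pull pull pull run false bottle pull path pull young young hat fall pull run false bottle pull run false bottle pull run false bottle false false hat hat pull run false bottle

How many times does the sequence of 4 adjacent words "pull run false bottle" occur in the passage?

5

Scanning the 35 overlapping 4-gram windows for "pull run false bottle":
  position 8–11: pull run false bottle
  position 19–22: pull run false bottle
  position 23–26: pull run false bottle
  position 27–30: pull run false bottle
  position 35–38: pull run false bottle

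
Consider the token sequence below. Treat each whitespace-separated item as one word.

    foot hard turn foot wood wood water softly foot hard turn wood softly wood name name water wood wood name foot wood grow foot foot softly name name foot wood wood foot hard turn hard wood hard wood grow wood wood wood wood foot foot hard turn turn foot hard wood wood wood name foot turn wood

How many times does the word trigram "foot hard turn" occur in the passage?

4

Scanning the 55 overlapping trigram windows for "foot hard turn":
  position 1–3: foot hard turn
  position 9–11: foot hard turn
  position 32–34: foot hard turn
  position 45–47: foot hard turn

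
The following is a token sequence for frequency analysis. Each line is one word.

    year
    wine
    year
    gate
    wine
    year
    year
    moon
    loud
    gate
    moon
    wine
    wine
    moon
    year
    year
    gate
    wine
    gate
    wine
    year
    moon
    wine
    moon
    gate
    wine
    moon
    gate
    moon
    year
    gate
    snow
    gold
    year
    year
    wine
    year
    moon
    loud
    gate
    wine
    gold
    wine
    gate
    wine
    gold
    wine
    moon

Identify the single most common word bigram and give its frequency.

Bigram frequencies (highest first):
  gate wine: 6
  wine year: 4
  wine moon: 4
  year gate: 3
  year year: 3
  year moon: 3
  … (14 more, each ≤ 2)

"gate wine", 6 times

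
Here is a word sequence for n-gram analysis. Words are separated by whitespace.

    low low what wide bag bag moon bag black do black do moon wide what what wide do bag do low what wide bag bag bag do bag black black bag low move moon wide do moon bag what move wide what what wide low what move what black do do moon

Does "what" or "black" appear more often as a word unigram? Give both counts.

"what" (9 vs 5)

"what": 9 occurrences
"black": 5 occurrences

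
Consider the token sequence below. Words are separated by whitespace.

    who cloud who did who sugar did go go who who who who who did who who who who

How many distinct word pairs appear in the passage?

10

19 tokens → 18 bigram windows in total.
Repeated bigrams (each contributes count−1 duplicates):
  who who: 7
  did who: 2
  who did: 2
8 duplicate windows → 18 − 8 = 10 distinct.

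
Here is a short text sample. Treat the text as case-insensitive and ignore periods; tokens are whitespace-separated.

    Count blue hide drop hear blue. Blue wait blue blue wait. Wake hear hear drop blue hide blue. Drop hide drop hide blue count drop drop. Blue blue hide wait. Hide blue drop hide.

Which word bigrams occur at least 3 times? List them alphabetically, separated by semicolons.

blue blue; blue hide; drop hide; hide blue

Bigram counts meeting the condition (at least 3 times):
  blue blue: 3
  blue hide: 3
  drop hide: 3
  hide blue: 3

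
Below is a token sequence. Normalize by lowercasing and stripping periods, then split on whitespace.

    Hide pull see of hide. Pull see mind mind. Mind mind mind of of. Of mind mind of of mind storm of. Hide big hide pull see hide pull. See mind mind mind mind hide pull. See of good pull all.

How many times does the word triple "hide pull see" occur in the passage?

5

Scanning the 39 overlapping trigram windows for "hide pull see":
  position 1–3: hide pull see
  position 5–7: hide pull see
  position 25–27: hide pull see
  position 28–30: hide pull see
  position 35–37: hide pull see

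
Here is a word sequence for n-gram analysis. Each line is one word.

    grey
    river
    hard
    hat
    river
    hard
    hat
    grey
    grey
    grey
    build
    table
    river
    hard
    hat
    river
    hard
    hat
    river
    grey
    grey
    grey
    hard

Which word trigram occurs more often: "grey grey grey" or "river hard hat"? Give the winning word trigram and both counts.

"river hard hat" (4 vs 2)

"grey grey grey": 2 occurrences
"river hard hat": 4 occurrences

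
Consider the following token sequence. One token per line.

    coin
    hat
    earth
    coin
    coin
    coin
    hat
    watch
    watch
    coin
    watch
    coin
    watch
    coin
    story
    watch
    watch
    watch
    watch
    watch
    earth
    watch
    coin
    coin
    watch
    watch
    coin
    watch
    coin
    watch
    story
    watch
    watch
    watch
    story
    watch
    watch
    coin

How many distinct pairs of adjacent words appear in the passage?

13

38 tokens → 37 bigram windows in total.
Repeated bigrams (each contributes count−1 duplicates):
  watch watch: 9
  watch coin: 7
  coin watch: 5
  coin coin: 3
  story watch: 3
  coin hat: 2
  watch story: 2
24 duplicate windows → 37 − 24 = 13 distinct.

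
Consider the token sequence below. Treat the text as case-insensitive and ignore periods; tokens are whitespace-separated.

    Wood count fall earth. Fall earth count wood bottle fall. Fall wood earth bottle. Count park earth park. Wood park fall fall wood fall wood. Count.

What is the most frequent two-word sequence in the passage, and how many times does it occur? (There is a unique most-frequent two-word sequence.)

"fall wood", 3 times

Bigram frequencies (highest first):
  fall wood: 3
  wood count: 2
  fall earth: 2
  fall fall: 2
  count fall: 1
  earth fall: 1
  … (14 more, each ≤ 1)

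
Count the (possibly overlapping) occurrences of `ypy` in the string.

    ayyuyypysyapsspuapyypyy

2

Sliding a length-3 window over the 23 characters (21 positions):
  position 6–8: ypy
  position 20–22: ypy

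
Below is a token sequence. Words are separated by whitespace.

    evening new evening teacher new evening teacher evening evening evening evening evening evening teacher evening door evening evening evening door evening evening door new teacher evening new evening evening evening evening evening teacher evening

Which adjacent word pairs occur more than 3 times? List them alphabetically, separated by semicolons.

Bigram counts meeting the condition (more than 3 times):
  evening evening: 12
  evening teacher: 4
  teacher evening: 4

evening evening; evening teacher; teacher evening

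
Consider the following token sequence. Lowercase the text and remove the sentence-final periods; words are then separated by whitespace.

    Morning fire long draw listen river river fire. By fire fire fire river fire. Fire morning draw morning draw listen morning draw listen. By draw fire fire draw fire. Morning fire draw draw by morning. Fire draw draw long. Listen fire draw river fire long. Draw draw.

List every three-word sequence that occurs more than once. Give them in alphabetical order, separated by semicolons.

fire draw draw; fire long draw; morning draw listen; morning fire draw

Trigram counts meeting the condition (more than once):
  fire draw draw: 2
  fire long draw: 2
  morning draw listen: 2
  morning fire draw: 2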